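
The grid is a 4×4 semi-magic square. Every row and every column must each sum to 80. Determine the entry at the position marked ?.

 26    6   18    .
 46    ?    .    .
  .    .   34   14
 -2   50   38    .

Row 1 must total 80; the given cells sum to 50, so (1,4) = 30.
The remaining cell in row 4 is (4,4) = 80 − 86 = -6.
Column 1 must total 80; the given cells sum to 70, so (3,1) = 10.
Column 3 needs 80; the known cells sum to 90, so (2,3) = -10.
Column 4: 30 + 14 + (-6) + ? = 80, so (2,4) = 42.
Row 2 must total 80; the given cells sum to 78, so (2,2) = 2.

2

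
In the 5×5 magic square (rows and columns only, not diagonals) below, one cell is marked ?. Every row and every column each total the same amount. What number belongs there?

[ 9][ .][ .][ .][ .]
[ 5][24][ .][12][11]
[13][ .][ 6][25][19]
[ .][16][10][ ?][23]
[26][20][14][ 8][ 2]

4

Row 5 is complete and sums to 70; that is the magic constant.
Using row 2: 5 + 24 + 12 + 11 + ? → (2,3) = 70 − 52 = 18.
Row 3 must total 70; the given cells sum to 63, so (3,2) = 7.
Using column 1: 9 + 5 + 13 + 26 + ? → (4,1) = 70 − 53 = 17.
From column 2, 70 − (24 + 7 + 16 + 20) gives (1,2) = 3.
Using column 3: 18 + 6 + 10 + 14 + ? → (1,3) = 70 − 48 = 22.
Using column 5: 11 + 19 + 23 + 2 + ? → (1,5) = 70 − 55 = 15.
Row 1 needs 70; the known cells sum to 49, so (1,4) = 21.
Row 4 needs 70; the known cells sum to 66, so (4,4) = 4.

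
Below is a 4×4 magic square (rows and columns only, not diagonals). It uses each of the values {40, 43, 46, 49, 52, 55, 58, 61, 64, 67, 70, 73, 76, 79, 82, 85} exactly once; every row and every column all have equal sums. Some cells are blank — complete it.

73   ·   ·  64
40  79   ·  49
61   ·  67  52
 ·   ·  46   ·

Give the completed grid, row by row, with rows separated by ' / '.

73 58 55 64 / 40 79 82 49 / 61 70 67 52 / 76 43 46 85

The 16 entries sum to 1000, so each line sums to 1000/4 = 250.
Row 2 needs 250; the known cells sum to 168, so (2,3) = 82.
Using row 3: 61 + 67 + 52 + ? → (3,2) = 250 − 180 = 70.
Using column 1: 73 + 40 + 61 + ? → (4,1) = 250 − 174 = 76.
Column 3 needs 250; the known cells sum to 195, so (1,3) = 55.
From column 4, 250 − (64 + 49 + 52) gives (4,4) = 85.
Using row 1: 73 + 55 + 64 + ? → (1,2) = 250 − 192 = 58.
Row 4 needs 250; the known cells sum to 207, so (4,2) = 43.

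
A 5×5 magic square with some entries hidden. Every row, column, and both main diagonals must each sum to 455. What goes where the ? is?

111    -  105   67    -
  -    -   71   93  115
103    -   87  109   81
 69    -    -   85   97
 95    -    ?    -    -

79

Row 3 needs 455; the known cells sum to 380, so (3,2) = 75.
Column 1: 111 + 103 + 69 + 95 + ? = 455, so (2,1) = 77.
The remaining cell in column 4 is (5,4) = 455 − 354 = 101.
Row 2: 77 + 71 + 93 + 115 + ? = 455, so (2,2) = 99.
Main diagonal must total 455; the given cells sum to 382, so (5,5) = 73.
Column 5 must total 455; the given cells sum to 366, so (1,5) = 89.
The remaining cell in anti-diagonal is (4,2) = 455 − 364 = 91.
From row 1, 455 − (111 + 105 + 67 + 89) gives (1,2) = 83.
Using row 4: 69 + 91 + 85 + 97 + ? → (4,3) = 455 − 342 = 113.
From column 2, 455 − (83 + 99 + 75 + 91) gives (5,2) = 107.
The remaining cell in column 3 is (5,3) = 455 − 376 = 79.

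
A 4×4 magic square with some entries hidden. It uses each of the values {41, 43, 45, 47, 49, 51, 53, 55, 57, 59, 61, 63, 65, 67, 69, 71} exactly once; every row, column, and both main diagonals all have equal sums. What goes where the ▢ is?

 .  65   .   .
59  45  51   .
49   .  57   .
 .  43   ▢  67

The 16 entries sum to 896, so each line sums to 896/4 = 224.
The remaining cell in row 2 is (2,4) = 224 − 155 = 69.
From column 2, 224 − (65 + 45 + 43) gives (3,2) = 71.
Using main diagonal: 45 + 57 + 67 + ? → (1,1) = 224 − 169 = 55.
Row 3 must total 224; the given cells sum to 177, so (3,4) = 47.
Column 1 must total 224; the given cells sum to 163, so (4,1) = 61.
Column 4 needs 224; the known cells sum to 183, so (1,4) = 41.
Row 1 needs 224; the known cells sum to 161, so (1,3) = 63.
From row 4, 224 − (61 + 43 + 67) gives (4,3) = 53.

53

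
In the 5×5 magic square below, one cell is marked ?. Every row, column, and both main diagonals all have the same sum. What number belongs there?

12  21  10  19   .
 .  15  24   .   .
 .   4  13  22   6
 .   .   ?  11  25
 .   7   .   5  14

2

Main diagonal is complete and sums to 65; that is the magic constant.
Row 1 needs 65; the known cells sum to 62, so (1,5) = 3.
Row 3 needs 65; the known cells sum to 45, so (3,1) = 20.
Using column 2: 21 + 15 + 4 + 7 + ? → (4,2) = 65 − 47 = 18.
Column 4 must total 65; the given cells sum to 57, so (2,4) = 8.
Column 5 must total 65; the given cells sum to 48, so (2,5) = 17.
Anti-diagonal must total 65; the given cells sum to 42, so (5,1) = 23.
Row 2 must total 65; the given cells sum to 64, so (2,1) = 1.
Row 5 needs 65; the known cells sum to 49, so (5,3) = 16.
The remaining cell in column 1 is (4,1) = 65 − 56 = 9.
Using column 3: 10 + 24 + 13 + 16 + ? → (4,3) = 65 − 63 = 2.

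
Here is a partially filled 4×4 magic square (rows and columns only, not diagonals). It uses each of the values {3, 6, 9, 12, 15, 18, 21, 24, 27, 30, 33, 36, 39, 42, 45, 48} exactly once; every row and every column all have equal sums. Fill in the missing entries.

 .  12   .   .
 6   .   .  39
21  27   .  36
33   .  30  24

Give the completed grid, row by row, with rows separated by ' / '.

The 16 entries sum to 408, so each line sums to 408/4 = 102.
Row 3 needs 102; the known cells sum to 84, so (3,3) = 18.
Row 4 must total 102; the given cells sum to 87, so (4,2) = 15.
The remaining cell in column 1 is (1,1) = 102 − 60 = 42.
Column 2 needs 102; the known cells sum to 54, so (2,2) = 48.
Column 4: 39 + 36 + 24 + ? = 102, so (1,4) = 3.
Row 1 needs 102; the known cells sum to 57, so (1,3) = 45.
The remaining cell in row 2 is (2,3) = 102 − 93 = 9.

42 12 45 3 / 6 48 9 39 / 21 27 18 36 / 33 15 30 24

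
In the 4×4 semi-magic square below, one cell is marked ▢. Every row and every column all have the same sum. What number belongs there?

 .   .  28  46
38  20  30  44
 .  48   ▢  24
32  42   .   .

34

Row 2 is complete and sums to 132; that is the magic constant.
Column 2 needs 132; the known cells sum to 110, so (1,2) = 22.
From column 4, 132 − (46 + 44 + 24) gives (4,4) = 18.
Row 1: 22 + 28 + 46 + ? = 132, so (1,1) = 36.
Row 4 needs 132; the known cells sum to 92, so (4,3) = 40.
Column 1 needs 132; the known cells sum to 106, so (3,1) = 26.
From column 3, 132 − (28 + 30 + 40) gives (3,3) = 34.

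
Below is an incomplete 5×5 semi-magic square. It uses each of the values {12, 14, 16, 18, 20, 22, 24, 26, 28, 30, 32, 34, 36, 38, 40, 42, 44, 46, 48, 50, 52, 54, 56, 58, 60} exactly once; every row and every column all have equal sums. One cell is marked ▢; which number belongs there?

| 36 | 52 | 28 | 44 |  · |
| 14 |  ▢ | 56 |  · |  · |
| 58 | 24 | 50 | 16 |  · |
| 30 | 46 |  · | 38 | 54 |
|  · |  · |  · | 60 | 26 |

The 25 entries sum to 900, so each line sums to 900/5 = 180.
Using row 1: 36 + 52 + 28 + 44 + ? → (1,5) = 180 − 160 = 20.
Row 3 needs 180; the known cells sum to 148, so (3,5) = 32.
From row 4, 180 − (30 + 46 + 38 + 54) gives (4,3) = 12.
Column 1 must total 180; the given cells sum to 138, so (5,1) = 42.
Column 3 needs 180; the known cells sum to 146, so (5,3) = 34.
From column 4, 180 − (44 + 16 + 38 + 60) gives (2,4) = 22.
Column 5: 20 + 32 + 54 + 26 + ? = 180, so (2,5) = 48.
Using row 2: 14 + 56 + 22 + 48 + ? → (2,2) = 180 − 140 = 40.

40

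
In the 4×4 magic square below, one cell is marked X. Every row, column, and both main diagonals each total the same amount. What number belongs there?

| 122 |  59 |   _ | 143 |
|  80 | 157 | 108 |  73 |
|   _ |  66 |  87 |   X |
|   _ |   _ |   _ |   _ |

150

Row 2 is complete and sums to 418; that is the magic constant.
From row 1, 418 − (122 + 59 + 143) gives (1,3) = 94.
The remaining cell in column 2 is (4,2) = 418 − 282 = 136.
Column 3 needs 418; the known cells sum to 289, so (4,3) = 129.
Main diagonal needs 418; the known cells sum to 366, so (4,4) = 52.
From anti-diagonal, 418 − (143 + 108 + 66) gives (4,1) = 101.
From column 1, 418 − (122 + 80 + 101) gives (3,1) = 115.
Column 4 needs 418; the known cells sum to 268, so (3,4) = 150.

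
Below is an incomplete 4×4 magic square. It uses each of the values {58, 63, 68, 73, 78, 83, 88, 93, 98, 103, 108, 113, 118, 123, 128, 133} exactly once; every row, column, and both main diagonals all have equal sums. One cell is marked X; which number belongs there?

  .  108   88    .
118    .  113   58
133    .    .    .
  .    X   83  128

The 16 entries sum to 1528, so each line sums to 1528/4 = 382.
Row 2 must total 382; the given cells sum to 289, so (2,2) = 93.
Column 3: 88 + 113 + 83 + ? = 382, so (3,3) = 98.
Main diagonal needs 382; the known cells sum to 319, so (1,1) = 63.
The remaining cell in row 1 is (1,4) = 382 − 259 = 123.
Column 1 must total 382; the given cells sum to 314, so (4,1) = 68.
Column 4 needs 382; the known cells sum to 309, so (3,4) = 73.
Anti-diagonal: 123 + 113 + 68 + ? = 382, so (3,2) = 78.
Row 4 needs 382; the known cells sum to 279, so (4,2) = 103.

103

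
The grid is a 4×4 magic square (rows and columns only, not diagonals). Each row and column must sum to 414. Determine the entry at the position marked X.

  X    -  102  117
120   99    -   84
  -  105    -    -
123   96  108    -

81

The remaining cell in row 2 is (2,3) = 414 − 303 = 111.
The remaining cell in row 4 is (4,4) = 414 − 327 = 87.
Column 2 needs 414; the known cells sum to 300, so (1,2) = 114.
The remaining cell in column 3 is (3,3) = 414 − 321 = 93.
Column 4 needs 414; the known cells sum to 288, so (3,4) = 126.
Row 1: 114 + 102 + 117 + ? = 414, so (1,1) = 81.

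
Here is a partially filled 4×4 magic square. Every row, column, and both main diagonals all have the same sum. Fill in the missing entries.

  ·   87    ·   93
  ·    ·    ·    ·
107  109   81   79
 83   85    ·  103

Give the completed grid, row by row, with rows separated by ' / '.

Row 3 is already complete: 107 + 109 + 81 + 79 = 376, so that is the magic constant.
Row 4: 83 + 85 + 103 + ? = 376, so (4,3) = 105.
Using column 2: 87 + 109 + 85 + ? → (2,2) = 376 − 281 = 95.
Column 4 must total 376; the given cells sum to 275, so (2,4) = 101.
Main diagonal needs 376; the known cells sum to 279, so (1,1) = 97.
Anti-diagonal needs 376; the known cells sum to 285, so (2,3) = 91.
Row 1 needs 376; the known cells sum to 277, so (1,3) = 99.
Row 2 must total 376; the given cells sum to 287, so (2,1) = 89.

97 87 99 93 / 89 95 91 101 / 107 109 81 79 / 83 85 105 103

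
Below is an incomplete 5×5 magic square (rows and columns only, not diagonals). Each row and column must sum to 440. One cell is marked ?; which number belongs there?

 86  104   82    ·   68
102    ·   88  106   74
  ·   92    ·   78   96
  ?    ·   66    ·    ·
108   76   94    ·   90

Using row 1: 86 + 104 + 82 + 68 + ? → (1,4) = 440 − 340 = 100.
Using row 2: 102 + 88 + 106 + 74 + ? → (2,2) = 440 − 370 = 70.
Row 5 needs 440; the known cells sum to 368, so (5,4) = 72.
Using column 2: 104 + 70 + 92 + 76 + ? → (4,2) = 440 − 342 = 98.
Column 3 must total 440; the given cells sum to 330, so (3,3) = 110.
Column 4 needs 440; the known cells sum to 356, so (4,4) = 84.
Column 5 needs 440; the known cells sum to 328, so (4,5) = 112.
Using row 3: 92 + 110 + 78 + 96 + ? → (3,1) = 440 − 376 = 64.
From row 4, 440 − (98 + 66 + 84 + 112) gives (4,1) = 80.

80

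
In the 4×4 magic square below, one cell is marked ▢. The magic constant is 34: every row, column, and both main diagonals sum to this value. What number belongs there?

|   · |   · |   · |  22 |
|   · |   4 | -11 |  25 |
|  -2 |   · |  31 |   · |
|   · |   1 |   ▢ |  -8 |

28

Using row 2: 4 + (-11) + 25 + ? → (2,1) = 34 − 18 = 16.
The remaining cell in column 4 is (3,4) = 34 − 39 = -5.
From main diagonal, 34 − (4 + 31 + (-8)) gives (1,1) = 7.
Row 3 must total 34; the given cells sum to 24, so (3,2) = 10.
Column 1: 7 + 16 + (-2) + ? = 34, so (4,1) = 13.
Column 2 needs 34; the known cells sum to 15, so (1,2) = 19.
Using row 1: 7 + 19 + 22 + ? → (1,3) = 34 − 48 = -14.
Row 4 must total 34; the given cells sum to 6, so (4,3) = 28.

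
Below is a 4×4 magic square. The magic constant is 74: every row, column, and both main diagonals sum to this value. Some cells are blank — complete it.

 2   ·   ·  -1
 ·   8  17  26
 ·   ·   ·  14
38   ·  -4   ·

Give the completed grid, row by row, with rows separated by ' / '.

Row 2 needs 74; the known cells sum to 51, so (2,1) = 23.
Column 1 must total 74; the given cells sum to 63, so (3,1) = 11.
From column 4, 74 − (-1 + 26 + 14) gives (4,4) = 35.
Main diagonal needs 74; the known cells sum to 45, so (3,3) = 29.
Anti-diagonal: -1 + 17 + 38 + ? = 74, so (3,2) = 20.
Using row 4: 38 + (-4) + 35 + ? → (4,2) = 74 − 69 = 5.
From column 2, 74 − (8 + 20 + 5) gives (1,2) = 41.
Using column 3: 17 + 29 + (-4) + ? → (1,3) = 74 − 42 = 32.

2 41 32 -1 / 23 8 17 26 / 11 20 29 14 / 38 5 -4 35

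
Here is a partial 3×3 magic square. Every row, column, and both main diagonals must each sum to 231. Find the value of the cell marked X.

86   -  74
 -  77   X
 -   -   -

89

Row 1 must total 231; the given cells sum to 160, so (1,2) = 71.
Column 2 needs 231; the known cells sum to 148, so (3,2) = 83.
Using main diagonal: 86 + 77 + ? → (3,3) = 231 − 163 = 68.
From anti-diagonal, 231 − (74 + 77) gives (3,1) = 80.
From column 1, 231 − (86 + 80) gives (2,1) = 65.
Column 3 must total 231; the given cells sum to 142, so (2,3) = 89.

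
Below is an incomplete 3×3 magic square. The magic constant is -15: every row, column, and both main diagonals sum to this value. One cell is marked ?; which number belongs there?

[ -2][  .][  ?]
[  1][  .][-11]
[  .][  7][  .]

4

The remaining cell in row 2 is (2,2) = -15 − (-10) = -5.
From column 1, -15 − (-2 + 1) gives (3,1) = -14.
Column 2 must total -15; the given cells sum to 2, so (1,2) = -17.
From main diagonal, -15 − (-2 + (-5)) gives (3,3) = -8.
Anti-diagonal: -5 + (-14) + ? = -15, so (1,3) = 4.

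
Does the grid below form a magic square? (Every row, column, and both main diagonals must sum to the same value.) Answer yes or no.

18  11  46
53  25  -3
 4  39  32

Row 1: 18 + 11 + 46 = 75.
Row 2: 53 + 25 + (-3) = 75.
Row 3: 4 + 39 + 32 = 75.
Column 1: 18 + 53 + 4 = 75.
Column 2: 11 + 25 + 39 = 75.
Column 3: 46 + (-3) + 32 = 75.
Main diagonal: 18 + 25 + 32 = 75.
Anti-diagonal: 46 + 25 + 4 = 75.
All lines sum to 75.

Yes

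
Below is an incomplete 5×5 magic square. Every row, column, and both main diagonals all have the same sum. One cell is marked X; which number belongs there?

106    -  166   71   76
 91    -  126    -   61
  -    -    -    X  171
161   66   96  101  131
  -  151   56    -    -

141

Row 4 is complete and sums to 555; that is the magic constant.
Row 1 must total 555; the given cells sum to 419, so (1,2) = 136.
Column 3 needs 555; the known cells sum to 444, so (3,3) = 111.
From column 5, 555 − (76 + 61 + 171 + 131) gives (5,5) = 116.
Main diagonal needs 555; the known cells sum to 434, so (2,2) = 121.
Row 2 must total 555; the given cells sum to 399, so (2,4) = 156.
The remaining cell in column 2 is (3,2) = 555 − 474 = 81.
Anti-diagonal needs 555; the known cells sum to 409, so (5,1) = 146.
Using row 5: 146 + 151 + 56 + 116 + ? → (5,4) = 555 − 469 = 86.
The remaining cell in column 1 is (3,1) = 555 − 504 = 51.
The remaining cell in column 4 is (3,4) = 555 − 414 = 141.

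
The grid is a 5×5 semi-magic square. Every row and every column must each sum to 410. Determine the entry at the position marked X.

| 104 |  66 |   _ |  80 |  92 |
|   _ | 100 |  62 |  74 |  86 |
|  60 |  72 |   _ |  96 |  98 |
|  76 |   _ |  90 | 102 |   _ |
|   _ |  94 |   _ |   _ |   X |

From row 1, 410 − (104 + 66 + 80 + 92) gives (1,3) = 68.
Using row 2: 100 + 62 + 74 + 86 + ? → (2,1) = 410 − 322 = 88.
Row 3 must total 410; the given cells sum to 326, so (3,3) = 84.
The remaining cell in column 1 is (5,1) = 410 − 328 = 82.
Column 2 must total 410; the given cells sum to 332, so (4,2) = 78.
Column 3 must total 410; the given cells sum to 304, so (5,3) = 106.
Using column 4: 80 + 74 + 96 + 102 + ? → (5,4) = 410 − 352 = 58.
Using row 4: 76 + 78 + 90 + 102 + ? → (4,5) = 410 − 346 = 64.
Row 5 needs 410; the known cells sum to 340, so (5,5) = 70.

70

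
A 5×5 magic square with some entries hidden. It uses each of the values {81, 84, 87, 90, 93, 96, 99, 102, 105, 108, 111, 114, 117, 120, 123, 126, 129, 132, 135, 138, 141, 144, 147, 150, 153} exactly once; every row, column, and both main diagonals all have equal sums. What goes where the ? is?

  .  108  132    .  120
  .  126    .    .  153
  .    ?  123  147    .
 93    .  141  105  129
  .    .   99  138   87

84

The 25 entries sum to 2925, so each line sums to 2925/5 = 585.
Row 4 must total 585; the given cells sum to 468, so (4,2) = 117.
The remaining cell in column 3 is (2,3) = 585 − 495 = 90.
Column 5 needs 585; the known cells sum to 489, so (3,5) = 96.
Main diagonal: 126 + 123 + 105 + 87 + ? = 585, so (1,1) = 144.
The remaining cell in row 1 is (1,4) = 585 − 504 = 81.
Column 4: 81 + 147 + 105 + 138 + ? = 585, so (2,4) = 114.
Anti-diagonal needs 585; the known cells sum to 474, so (5,1) = 111.
Row 2 must total 585; the given cells sum to 483, so (2,1) = 102.
Row 5: 111 + 99 + 138 + 87 + ? = 585, so (5,2) = 150.
The remaining cell in column 1 is (3,1) = 585 − 450 = 135.
The remaining cell in column 2 is (3,2) = 585 − 501 = 84.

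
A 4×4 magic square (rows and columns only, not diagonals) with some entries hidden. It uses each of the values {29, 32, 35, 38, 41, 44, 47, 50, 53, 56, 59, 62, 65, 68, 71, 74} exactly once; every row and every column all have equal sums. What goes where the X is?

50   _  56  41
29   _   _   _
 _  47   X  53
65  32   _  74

The 16 entries sum to 824, so each line sums to 824/4 = 206.
The remaining cell in row 1 is (1,2) = 206 − 147 = 59.
Using row 4: 65 + 32 + 74 + ? → (4,3) = 206 − 171 = 35.
From column 1, 206 − (50 + 29 + 65) gives (3,1) = 62.
Using column 2: 59 + 47 + 32 + ? → (2,2) = 206 − 138 = 68.
Column 4 needs 206; the known cells sum to 168, so (2,4) = 38.
The remaining cell in row 2 is (2,3) = 206 − 135 = 71.
Using row 3: 62 + 47 + 53 + ? → (3,3) = 206 − 162 = 44.

44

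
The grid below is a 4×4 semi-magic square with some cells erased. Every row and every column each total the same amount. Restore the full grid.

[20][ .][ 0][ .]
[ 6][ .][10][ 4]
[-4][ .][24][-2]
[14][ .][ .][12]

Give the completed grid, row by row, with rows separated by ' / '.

20 -6 0 22 / 6 16 10 4 / -4 18 24 -2 / 14 8 2 12

Column 1 is already complete: 20 + 6 + -4 + 14 = 36, so that is the magic constant.
Row 2 must total 36; the given cells sum to 20, so (2,2) = 16.
Row 3 needs 36; the known cells sum to 18, so (3,2) = 18.
Column 3 needs 36; the known cells sum to 34, so (4,3) = 2.
Column 4 needs 36; the known cells sum to 14, so (1,4) = 22.
Row 1 must total 36; the given cells sum to 42, so (1,2) = -6.
Row 4 needs 36; the known cells sum to 28, so (4,2) = 8.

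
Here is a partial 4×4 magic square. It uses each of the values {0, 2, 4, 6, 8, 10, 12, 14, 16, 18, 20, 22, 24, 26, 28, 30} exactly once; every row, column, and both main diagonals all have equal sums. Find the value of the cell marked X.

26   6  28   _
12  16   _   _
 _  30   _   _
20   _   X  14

18

The 16 entries sum to 240, so each line sums to 240/4 = 60.
Row 1: 26 + 6 + 28 + ? = 60, so (1,4) = 0.
Using column 1: 26 + 12 + 20 + ? → (3,1) = 60 − 58 = 2.
From column 2, 60 − (6 + 16 + 30) gives (4,2) = 8.
Main diagonal must total 60; the given cells sum to 56, so (3,3) = 4.
From anti-diagonal, 60 − (0 + 30 + 20) gives (2,3) = 10.
Row 2: 12 + 16 + 10 + ? = 60, so (2,4) = 22.
Row 3 needs 60; the known cells sum to 36, so (3,4) = 24.
From row 4, 60 − (20 + 8 + 14) gives (4,3) = 18.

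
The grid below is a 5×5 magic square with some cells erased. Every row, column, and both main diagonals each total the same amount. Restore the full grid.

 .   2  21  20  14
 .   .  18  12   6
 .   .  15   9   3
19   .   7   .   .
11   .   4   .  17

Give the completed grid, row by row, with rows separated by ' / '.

8 2 21 20 14 / 5 24 18 12 6 / 22 16 15 9 3 / 19 13 7 1 25 / 11 10 4 23 17

Column 3 is already complete: 21 + 18 + 15 + 7 + 4 = 65, so that is the magic constant.
The remaining cell in row 1 is (1,1) = 65 − 57 = 8.
From column 5, 65 − (14 + 6 + 3 + 17) gives (4,5) = 25.
Anti-diagonal needs 65; the known cells sum to 52, so (4,2) = 13.
Using row 4: 19 + 13 + 7 + 25 + ? → (4,4) = 65 − 64 = 1.
Column 4 needs 65; the known cells sum to 42, so (5,4) = 23.
The remaining cell in main diagonal is (2,2) = 65 − 41 = 24.
Using row 2: 24 + 18 + 12 + 6 + ? → (2,1) = 65 − 60 = 5.
The remaining cell in row 5 is (5,2) = 65 − 55 = 10.
Column 1 needs 65; the known cells sum to 43, so (3,1) = 22.
The remaining cell in column 2 is (3,2) = 65 − 49 = 16.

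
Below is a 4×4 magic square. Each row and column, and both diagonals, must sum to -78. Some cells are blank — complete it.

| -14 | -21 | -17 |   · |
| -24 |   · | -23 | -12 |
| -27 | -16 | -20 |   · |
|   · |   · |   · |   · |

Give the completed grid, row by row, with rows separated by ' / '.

-14 -21 -17 -26 / -24 -19 -23 -12 / -27 -16 -20 -15 / -13 -22 -18 -25

The remaining cell in row 1 is (1,4) = -78 − (-52) = -26.
From row 2, -78 − (-24 + (-23) + (-12)) gives (2,2) = -19.
Using row 3: -27 + (-16) + (-20) + ? → (3,4) = -78 − (-63) = -15.
Column 1 must total -78; the given cells sum to -65, so (4,1) = -13.
Column 2: -21 + (-19) + (-16) + ? = -78, so (4,2) = -22.
The remaining cell in column 3 is (4,3) = -78 − (-60) = -18.
From column 4, -78 − (-26 + (-12) + (-15)) gives (4,4) = -25.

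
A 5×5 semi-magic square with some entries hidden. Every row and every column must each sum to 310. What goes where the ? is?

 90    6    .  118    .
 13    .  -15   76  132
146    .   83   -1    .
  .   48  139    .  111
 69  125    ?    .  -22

Row 2 needs 310; the known cells sum to 206, so (2,2) = 104.
Column 1 needs 310; the known cells sum to 318, so (4,1) = -8.
Column 2: 6 + 104 + 48 + 125 + ? = 310, so (3,2) = 27.
From row 3, 310 − (146 + 27 + 83 + (-1)) gives (3,5) = 55.
Row 4: -8 + 48 + 139 + 111 + ? = 310, so (4,4) = 20.
Using column 4: 118 + 76 + (-1) + 20 + ? → (5,4) = 310 − 213 = 97.
Using column 5: 132 + 55 + 111 + (-22) + ? → (1,5) = 310 − 276 = 34.
Row 1: 90 + 6 + 118 + 34 + ? = 310, so (1,3) = 62.
Using row 5: 69 + 125 + 97 + (-22) + ? → (5,3) = 310 − 269 = 41.

41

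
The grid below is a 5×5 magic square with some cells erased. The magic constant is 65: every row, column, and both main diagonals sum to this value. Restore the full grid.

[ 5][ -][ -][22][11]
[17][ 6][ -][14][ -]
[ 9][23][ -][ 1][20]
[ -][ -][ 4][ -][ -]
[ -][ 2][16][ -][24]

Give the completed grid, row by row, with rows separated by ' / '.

5 19 8 22 11 / 17 6 25 14 3 / 9 23 12 1 20 / 21 15 4 18 7 / 13 2 16 10 24

From row 3, 65 − (9 + 23 + 1 + 20) gives (3,3) = 12.
Main diagonal: 5 + 6 + 12 + 24 + ? = 65, so (4,4) = 18.
Column 4: 22 + 14 + 1 + 18 + ? = 65, so (5,4) = 10.
Row 5 needs 65; the known cells sum to 52, so (5,1) = 13.
Column 1: 5 + 17 + 9 + 13 + ? = 65, so (4,1) = 21.
Anti-diagonal: 11 + 14 + 12 + 13 + ? = 65, so (4,2) = 15.
From row 4, 65 − (21 + 15 + 4 + 18) gives (4,5) = 7.
Column 2 must total 65; the given cells sum to 46, so (1,2) = 19.
From column 5, 65 − (11 + 20 + 7 + 24) gives (2,5) = 3.
From row 1, 65 − (5 + 19 + 22 + 11) gives (1,3) = 8.
Row 2 must total 65; the given cells sum to 40, so (2,3) = 25.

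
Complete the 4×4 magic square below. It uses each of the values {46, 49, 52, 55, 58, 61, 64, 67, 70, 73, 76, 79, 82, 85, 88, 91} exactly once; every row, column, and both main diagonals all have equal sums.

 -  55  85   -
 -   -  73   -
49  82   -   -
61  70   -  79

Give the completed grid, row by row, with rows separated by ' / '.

76 55 85 58 / 88 67 73 46 / 49 82 52 91 / 61 70 64 79

The 16 entries sum to 1096, so each line sums to 1096/4 = 274.
Row 4 must total 274; the given cells sum to 210, so (4,3) = 64.
Using column 2: 55 + 82 + 70 + ? → (2,2) = 274 − 207 = 67.
Column 3 needs 274; the known cells sum to 222, so (3,3) = 52.
Main diagonal must total 274; the given cells sum to 198, so (1,1) = 76.
Anti-diagonal must total 274; the given cells sum to 216, so (1,4) = 58.
From row 3, 274 − (49 + 82 + 52) gives (3,4) = 91.
Column 1 needs 274; the known cells sum to 186, so (2,1) = 88.
Column 4: 58 + 91 + 79 + ? = 274, so (2,4) = 46.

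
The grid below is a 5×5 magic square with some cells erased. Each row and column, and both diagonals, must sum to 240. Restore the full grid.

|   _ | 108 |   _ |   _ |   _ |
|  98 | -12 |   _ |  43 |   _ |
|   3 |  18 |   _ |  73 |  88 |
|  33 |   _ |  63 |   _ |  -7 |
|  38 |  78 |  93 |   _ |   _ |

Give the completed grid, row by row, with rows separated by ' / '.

The remaining cell in row 3 is (3,3) = 240 − 182 = 58.
Column 1: 98 + 3 + 33 + 38 + ? = 240, so (1,1) = 68.
Column 2: 108 + (-12) + 18 + 78 + ? = 240, so (4,2) = 48.
The remaining cell in anti-diagonal is (1,5) = 240 − 187 = 53.
Using row 4: 33 + 48 + 63 + (-7) + ? → (4,4) = 240 − 137 = 103.
From main diagonal, 240 − (68 + (-12) + 58 + 103) gives (5,5) = 23.
From row 5, 240 − (38 + 78 + 93 + 23) gives (5,4) = 8.
Column 4: 43 + 73 + 103 + 8 + ? = 240, so (1,4) = 13.
Column 5: 53 + 88 + (-7) + 23 + ? = 240, so (2,5) = 83.
Row 1: 68 + 108 + 13 + 53 + ? = 240, so (1,3) = -2.
Using row 2: 98 + (-12) + 43 + 83 + ? → (2,3) = 240 − 212 = 28.

68 108 -2 13 53 / 98 -12 28 43 83 / 3 18 58 73 88 / 33 48 63 103 -7 / 38 78 93 8 23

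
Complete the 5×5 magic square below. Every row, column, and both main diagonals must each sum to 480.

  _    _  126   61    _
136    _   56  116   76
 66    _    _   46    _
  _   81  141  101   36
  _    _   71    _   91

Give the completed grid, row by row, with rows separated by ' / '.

Row 2 needs 480; the known cells sum to 384, so (2,2) = 96.
The remaining cell in row 4 is (4,1) = 480 − 359 = 121.
Column 3 needs 480; the known cells sum to 394, so (3,3) = 86.
Column 4 needs 480; the known cells sum to 324, so (5,4) = 156.
Main diagonal needs 480; the known cells sum to 374, so (1,1) = 106.
Column 1: 106 + 136 + 66 + 121 + ? = 480, so (5,1) = 51.
Using anti-diagonal: 116 + 86 + 81 + 51 + ? → (1,5) = 480 − 334 = 146.
Row 1 needs 480; the known cells sum to 439, so (1,2) = 41.
From row 5, 480 − (51 + 71 + 156 + 91) gives (5,2) = 111.
The remaining cell in column 2 is (3,2) = 480 − 329 = 151.
Column 5 must total 480; the given cells sum to 349, so (3,5) = 131.

106 41 126 61 146 / 136 96 56 116 76 / 66 151 86 46 131 / 121 81 141 101 36 / 51 111 71 156 91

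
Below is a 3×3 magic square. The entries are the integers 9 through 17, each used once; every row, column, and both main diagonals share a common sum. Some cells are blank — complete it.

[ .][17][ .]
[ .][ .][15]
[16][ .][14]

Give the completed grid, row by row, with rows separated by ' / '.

12 17 10 / 11 13 15 / 16 9 14

The entries are 9 through 17, which sum to 117, so each line sums to 117/3 = 39.
Row 3: 16 + 14 + ? = 39, so (3,2) = 9.
From column 2, 39 − (17 + 9) gives (2,2) = 13.
Column 3: 15 + 14 + ? = 39, so (1,3) = 10.
Using main diagonal: 13 + 14 + ? → (1,1) = 39 − 27 = 12.
Row 2 needs 39; the known cells sum to 28, so (2,1) = 11.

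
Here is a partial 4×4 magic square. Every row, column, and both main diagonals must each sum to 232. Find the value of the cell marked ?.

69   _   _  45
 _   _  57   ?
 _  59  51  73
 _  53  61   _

Row 3 needs 232; the known cells sum to 183, so (3,1) = 49.
Column 3 needs 232; the known cells sum to 169, so (1,3) = 63.
Anti-diagonal: 45 + 57 + 59 + ? = 232, so (4,1) = 71.
Row 1 must total 232; the given cells sum to 177, so (1,2) = 55.
Row 4 needs 232; the known cells sum to 185, so (4,4) = 47.
Column 1: 69 + 49 + 71 + ? = 232, so (2,1) = 43.
Using column 2: 55 + 59 + 53 + ? → (2,2) = 232 − 167 = 65.
From column 4, 232 − (45 + 73 + 47) gives (2,4) = 67.

67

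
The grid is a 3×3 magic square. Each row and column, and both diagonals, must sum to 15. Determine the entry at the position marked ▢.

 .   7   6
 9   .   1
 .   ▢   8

Row 1 must total 15; the given cells sum to 13, so (1,1) = 2.
From row 2, 15 − (9 + 1) gives (2,2) = 5.
From column 1, 15 − (2 + 9) gives (3,1) = 4.
The remaining cell in column 2 is (3,2) = 15 − 12 = 3.

3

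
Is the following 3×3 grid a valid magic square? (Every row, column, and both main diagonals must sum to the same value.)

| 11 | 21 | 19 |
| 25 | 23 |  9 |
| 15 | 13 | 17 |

No — row 3 sums to 45 but row 2 sums to 57.

Row 1: 11 + 21 + 19 = 51.
Row 2: 25 + 23 + 9 = 57.
Row 3: 15 + 13 + 17 = 45.
Column 1: 11 + 25 + 15 = 51.
Column 2: 21 + 23 + 13 = 57.
Column 3: 19 + 9 + 17 = 45.
Main diagonal: 11 + 23 + 17 = 51.
Anti-diagonal: 19 + 23 + 15 = 57.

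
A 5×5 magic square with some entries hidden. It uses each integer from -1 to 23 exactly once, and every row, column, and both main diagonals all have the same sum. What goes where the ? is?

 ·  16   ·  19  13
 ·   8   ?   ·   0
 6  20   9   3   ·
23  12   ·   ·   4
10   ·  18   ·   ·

22

The entries are -1 through 23, which sum to 275, so each line sums to 275/5 = 55.
From row 3, 55 − (6 + 20 + 9 + 3) gives (3,5) = 17.
Using column 2: 16 + 8 + 20 + 12 + ? → (5,2) = 55 − 56 = -1.
Column 5 needs 55; the known cells sum to 34, so (5,5) = 21.
The remaining cell in anti-diagonal is (2,4) = 55 − 44 = 11.
The remaining cell in row 5 is (5,4) = 55 − 48 = 7.
Column 4 must total 55; the given cells sum to 40, so (4,4) = 15.
The remaining cell in main diagonal is (1,1) = 55 − 53 = 2.
Using row 1: 2 + 16 + 19 + 13 + ? → (1,3) = 55 − 50 = 5.
From row 4, 55 − (23 + 12 + 15 + 4) gives (4,3) = 1.
Using column 1: 2 + 6 + 23 + 10 + ? → (2,1) = 55 − 41 = 14.
Column 3: 5 + 9 + 1 + 18 + ? = 55, so (2,3) = 22.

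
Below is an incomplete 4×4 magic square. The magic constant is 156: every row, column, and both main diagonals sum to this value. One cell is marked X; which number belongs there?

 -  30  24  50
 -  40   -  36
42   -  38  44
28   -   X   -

48

From row 1, 156 − (30 + 24 + 50) gives (1,1) = 52.
The remaining cell in row 3 is (3,2) = 156 − 124 = 32.
Column 1 needs 156; the known cells sum to 122, so (2,1) = 34.
Column 2: 30 + 40 + 32 + ? = 156, so (4,2) = 54.
Column 4: 50 + 36 + 44 + ? = 156, so (4,4) = 26.
From anti-diagonal, 156 − (50 + 32 + 28) gives (2,3) = 46.
From row 4, 156 − (28 + 54 + 26) gives (4,3) = 48.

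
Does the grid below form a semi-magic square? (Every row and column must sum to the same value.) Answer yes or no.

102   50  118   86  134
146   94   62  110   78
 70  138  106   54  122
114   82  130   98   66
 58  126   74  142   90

Yes

Row 1: 102 + 50 + 118 + 86 + 134 = 490.
Row 2: 146 + 94 + 62 + 110 + 78 = 490.
Row 3: 70 + 138 + 106 + 54 + 122 = 490.
Row 4: 114 + 82 + 130 + 98 + 66 = 490.
Row 5: 58 + 126 + 74 + 142 + 90 = 490.
Column 1: 102 + 146 + 70 + 114 + 58 = 490.
Column 2: 50 + 94 + 138 + 82 + 126 = 490.
Column 3: 118 + 62 + 106 + 130 + 74 = 490.
Column 4: 86 + 110 + 54 + 98 + 142 = 490.
Column 5: 134 + 78 + 122 + 66 + 90 = 490.
All lines sum to 490.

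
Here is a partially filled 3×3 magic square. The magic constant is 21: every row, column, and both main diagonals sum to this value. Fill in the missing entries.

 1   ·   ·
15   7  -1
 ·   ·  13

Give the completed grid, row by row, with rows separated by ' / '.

1 11 9 / 15 7 -1 / 5 3 13

Column 1 needs 21; the known cells sum to 16, so (3,1) = 5.
Using column 3: -1 + 13 + ? → (1,3) = 21 − 12 = 9.
Row 1: 1 + 9 + ? = 21, so (1,2) = 11.
Row 3 must total 21; the given cells sum to 18, so (3,2) = 3.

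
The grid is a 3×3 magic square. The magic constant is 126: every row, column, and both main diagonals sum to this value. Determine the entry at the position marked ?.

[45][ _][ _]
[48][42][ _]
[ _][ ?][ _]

The remaining cell in row 2 is (2,3) = 126 − 90 = 36.
Column 1 must total 126; the given cells sum to 93, so (3,1) = 33.
The remaining cell in main diagonal is (3,3) = 126 − 87 = 39.
The remaining cell in anti-diagonal is (1,3) = 126 − 75 = 51.
Using row 1: 45 + 51 + ? → (1,2) = 126 − 96 = 30.
Row 3 must total 126; the given cells sum to 72, so (3,2) = 54.

54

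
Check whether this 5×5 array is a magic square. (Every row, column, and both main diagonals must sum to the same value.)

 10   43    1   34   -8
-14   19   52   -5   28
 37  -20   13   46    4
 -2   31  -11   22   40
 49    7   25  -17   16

Row 1: 10 + 43 + 1 + 34 + (-8) = 80.
Row 2: -14 + 19 + 52 + (-5) + 28 = 80.
Row 3: 37 + (-20) + 13 + 46 + 4 = 80.
Row 4: -2 + 31 + (-11) + 22 + 40 = 80.
Row 5: 49 + 7 + 25 + (-17) + 16 = 80.
Column 1: 10 + (-14) + 37 + (-2) + 49 = 80.
Column 2: 43 + 19 + (-20) + 31 + 7 = 80.
Column 3: 1 + 52 + 13 + (-11) + 25 = 80.
Column 4: 34 + (-5) + 46 + 22 + (-17) = 80.
Column 5: -8 + 28 + 4 + 40 + 16 = 80.
Main diagonal: 10 + 19 + 13 + 22 + 16 = 80.
Anti-diagonal: -8 + (-5) + 13 + 31 + 49 = 80.
All lines sum to 80.

Yes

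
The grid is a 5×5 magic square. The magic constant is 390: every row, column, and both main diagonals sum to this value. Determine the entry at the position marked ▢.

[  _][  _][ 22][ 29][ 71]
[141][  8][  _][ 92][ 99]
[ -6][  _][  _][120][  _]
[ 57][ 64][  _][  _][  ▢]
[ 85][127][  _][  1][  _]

15

Using row 2: 141 + 8 + 92 + 99 + ? → (2,3) = 390 − 340 = 50.
From column 1, 390 − (141 + (-6) + 57 + 85) gives (1,1) = 113.
The remaining cell in column 4 is (4,4) = 390 − 242 = 148.
Anti-diagonal needs 390; the known cells sum to 312, so (3,3) = 78.
Using row 1: 113 + 22 + 29 + 71 + ? → (1,2) = 390 − 235 = 155.
From column 2, 390 − (155 + 8 + 64 + 127) gives (3,2) = 36.
Main diagonal must total 390; the given cells sum to 347, so (5,5) = 43.
From row 3, 390 − (-6 + 36 + 78 + 120) gives (3,5) = 162.
The remaining cell in row 5 is (5,3) = 390 − 256 = 134.
Column 3 needs 390; the known cells sum to 284, so (4,3) = 106.
From column 5, 390 − (71 + 99 + 162 + 43) gives (4,5) = 15.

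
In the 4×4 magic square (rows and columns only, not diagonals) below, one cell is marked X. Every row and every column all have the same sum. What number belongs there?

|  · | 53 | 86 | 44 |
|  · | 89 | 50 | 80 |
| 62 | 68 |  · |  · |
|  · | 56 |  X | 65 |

71

Column 2 is complete and sums to 266; that is the magic constant.
Row 1 must total 266; the given cells sum to 183, so (1,1) = 83.
The remaining cell in row 2 is (2,1) = 266 − 219 = 47.
Using column 1: 83 + 47 + 62 + ? → (4,1) = 266 − 192 = 74.
From column 4, 266 − (44 + 80 + 65) gives (3,4) = 77.
From row 3, 266 − (62 + 68 + 77) gives (3,3) = 59.
Row 4 must total 266; the given cells sum to 195, so (4,3) = 71.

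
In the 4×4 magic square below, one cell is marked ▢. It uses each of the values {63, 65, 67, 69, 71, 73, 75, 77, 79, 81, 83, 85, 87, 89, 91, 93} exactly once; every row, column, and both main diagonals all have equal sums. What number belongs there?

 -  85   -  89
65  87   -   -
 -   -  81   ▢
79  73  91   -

71

The 16 entries sum to 1248, so each line sums to 1248/4 = 312.
From row 4, 312 − (79 + 73 + 91) gives (4,4) = 69.
Column 2 needs 312; the known cells sum to 245, so (3,2) = 67.
Main diagonal needs 312; the known cells sum to 237, so (1,1) = 75.
Anti-diagonal must total 312; the given cells sum to 235, so (2,3) = 77.
The remaining cell in row 1 is (1,3) = 312 − 249 = 63.
Using row 2: 65 + 87 + 77 + ? → (2,4) = 312 − 229 = 83.
Column 1 needs 312; the known cells sum to 219, so (3,1) = 93.
Column 4 needs 312; the known cells sum to 241, so (3,4) = 71.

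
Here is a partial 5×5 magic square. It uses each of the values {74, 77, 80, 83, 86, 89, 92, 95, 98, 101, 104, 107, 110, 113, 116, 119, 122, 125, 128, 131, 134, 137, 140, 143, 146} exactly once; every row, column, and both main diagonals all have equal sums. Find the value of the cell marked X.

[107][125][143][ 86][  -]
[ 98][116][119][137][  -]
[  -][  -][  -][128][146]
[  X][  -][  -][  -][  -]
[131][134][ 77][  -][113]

140

The 25 entries sum to 2750, so each line sums to 2750/5 = 550.
Row 1 must total 550; the given cells sum to 461, so (1,5) = 89.
From row 2, 550 − (98 + 116 + 119 + 137) gives (2,5) = 80.
Row 5 must total 550; the given cells sum to 455, so (5,4) = 95.
Column 4 needs 550; the known cells sum to 446, so (4,4) = 104.
From column 5, 550 − (89 + 80 + 146 + 113) gives (4,5) = 122.
The remaining cell in main diagonal is (3,3) = 550 − 440 = 110.
Anti-diagonal needs 550; the known cells sum to 467, so (4,2) = 83.
Using column 2: 125 + 116 + 83 + 134 + ? → (3,2) = 550 − 458 = 92.
From column 3, 550 − (143 + 119 + 110 + 77) gives (4,3) = 101.
Row 3: 92 + 110 + 128 + 146 + ? = 550, so (3,1) = 74.
From row 4, 550 − (83 + 101 + 104 + 122) gives (4,1) = 140.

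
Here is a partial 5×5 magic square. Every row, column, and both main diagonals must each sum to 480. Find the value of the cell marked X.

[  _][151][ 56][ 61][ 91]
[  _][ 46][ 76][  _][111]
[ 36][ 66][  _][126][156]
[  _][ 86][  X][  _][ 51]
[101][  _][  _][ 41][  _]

116

Row 1: 151 + 56 + 61 + 91 + ? = 480, so (1,1) = 121.
From row 3, 480 − (36 + 66 + 126 + 156) gives (3,3) = 96.
Column 2: 151 + 46 + 66 + 86 + ? = 480, so (5,2) = 131.
From column 5, 480 − (91 + 111 + 156 + 51) gives (5,5) = 71.
Main diagonal needs 480; the known cells sum to 334, so (4,4) = 146.
From anti-diagonal, 480 − (91 + 96 + 86 + 101) gives (2,4) = 106.
Row 2 needs 480; the known cells sum to 339, so (2,1) = 141.
Using row 5: 101 + 131 + 41 + 71 + ? → (5,3) = 480 − 344 = 136.
Using column 1: 121 + 141 + 36 + 101 + ? → (4,1) = 480 − 399 = 81.
Using column 3: 56 + 76 + 96 + 136 + ? → (4,3) = 480 − 364 = 116.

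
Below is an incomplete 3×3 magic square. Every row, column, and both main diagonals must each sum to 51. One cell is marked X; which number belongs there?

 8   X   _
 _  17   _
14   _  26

23

Row 3: 14 + 26 + ? = 51, so (3,2) = 11.
Column 1 needs 51; the known cells sum to 22, so (2,1) = 29.
From column 2, 51 − (17 + 11) gives (1,2) = 23.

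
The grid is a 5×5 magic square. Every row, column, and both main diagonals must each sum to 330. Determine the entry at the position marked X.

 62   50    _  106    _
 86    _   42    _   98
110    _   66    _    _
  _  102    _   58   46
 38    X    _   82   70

Using column 1: 62 + 86 + 110 + 38 + ? → (4,1) = 330 − 296 = 34.
Main diagonal needs 330; the known cells sum to 256, so (2,2) = 74.
From row 2, 330 − (86 + 74 + 42 + 98) gives (2,4) = 30.
Row 4 needs 330; the known cells sum to 240, so (4,3) = 90.
Column 4 needs 330; the known cells sum to 276, so (3,4) = 54.
Anti-diagonal needs 330; the known cells sum to 236, so (1,5) = 94.
Using row 1: 62 + 50 + 106 + 94 + ? → (1,3) = 330 − 312 = 18.
Column 3 needs 330; the known cells sum to 216, so (5,3) = 114.
From column 5, 330 − (94 + 98 + 46 + 70) gives (3,5) = 22.
Row 3 needs 330; the known cells sum to 252, so (3,2) = 78.
The remaining cell in row 5 is (5,2) = 330 − 304 = 26.

26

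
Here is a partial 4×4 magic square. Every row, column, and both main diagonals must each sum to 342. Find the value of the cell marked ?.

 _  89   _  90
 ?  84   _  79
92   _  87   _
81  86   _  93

Row 4: 81 + 86 + 93 + ? = 342, so (4,3) = 82.
From column 2, 342 − (89 + 84 + 86) gives (3,2) = 83.
Using column 4: 90 + 79 + 93 + ? → (3,4) = 342 − 262 = 80.
Main diagonal needs 342; the known cells sum to 264, so (1,1) = 78.
Anti-diagonal needs 342; the known cells sum to 254, so (2,3) = 88.
Row 1: 78 + 89 + 90 + ? = 342, so (1,3) = 85.
The remaining cell in row 2 is (2,1) = 342 − 251 = 91.

91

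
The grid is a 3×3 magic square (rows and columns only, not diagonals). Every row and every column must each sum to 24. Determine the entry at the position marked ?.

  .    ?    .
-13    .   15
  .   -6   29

8

Row 2 must total 24; the given cells sum to 2, so (2,2) = 22.
From row 3, 24 − (-6 + 29) gives (3,1) = 1.
Column 1 needs 24; the known cells sum to -12, so (1,1) = 36.
From column 2, 24 − (22 + (-6)) gives (1,2) = 8.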